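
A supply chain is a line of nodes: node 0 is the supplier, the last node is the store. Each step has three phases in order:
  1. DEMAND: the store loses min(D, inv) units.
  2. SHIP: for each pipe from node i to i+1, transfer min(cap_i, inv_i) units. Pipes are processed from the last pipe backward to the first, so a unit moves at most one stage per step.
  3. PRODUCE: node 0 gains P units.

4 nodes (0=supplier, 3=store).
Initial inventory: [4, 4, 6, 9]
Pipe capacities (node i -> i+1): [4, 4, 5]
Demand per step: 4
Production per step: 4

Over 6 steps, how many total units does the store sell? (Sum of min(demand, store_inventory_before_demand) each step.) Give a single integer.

Answer: 24

Derivation:
Step 1: sold=4 (running total=4) -> [4 4 5 10]
Step 2: sold=4 (running total=8) -> [4 4 4 11]
Step 3: sold=4 (running total=12) -> [4 4 4 11]
Step 4: sold=4 (running total=16) -> [4 4 4 11]
Step 5: sold=4 (running total=20) -> [4 4 4 11]
Step 6: sold=4 (running total=24) -> [4 4 4 11]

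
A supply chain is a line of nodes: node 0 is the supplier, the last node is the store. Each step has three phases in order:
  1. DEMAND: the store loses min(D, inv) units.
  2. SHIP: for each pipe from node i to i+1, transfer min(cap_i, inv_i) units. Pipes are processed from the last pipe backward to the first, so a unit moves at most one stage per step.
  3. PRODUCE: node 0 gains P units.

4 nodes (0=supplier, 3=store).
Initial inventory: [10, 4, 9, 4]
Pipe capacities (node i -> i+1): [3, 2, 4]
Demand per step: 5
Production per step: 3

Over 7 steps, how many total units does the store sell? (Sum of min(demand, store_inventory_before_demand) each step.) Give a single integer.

Step 1: sold=4 (running total=4) -> [10 5 7 4]
Step 2: sold=4 (running total=8) -> [10 6 5 4]
Step 3: sold=4 (running total=12) -> [10 7 3 4]
Step 4: sold=4 (running total=16) -> [10 8 2 3]
Step 5: sold=3 (running total=19) -> [10 9 2 2]
Step 6: sold=2 (running total=21) -> [10 10 2 2]
Step 7: sold=2 (running total=23) -> [10 11 2 2]

Answer: 23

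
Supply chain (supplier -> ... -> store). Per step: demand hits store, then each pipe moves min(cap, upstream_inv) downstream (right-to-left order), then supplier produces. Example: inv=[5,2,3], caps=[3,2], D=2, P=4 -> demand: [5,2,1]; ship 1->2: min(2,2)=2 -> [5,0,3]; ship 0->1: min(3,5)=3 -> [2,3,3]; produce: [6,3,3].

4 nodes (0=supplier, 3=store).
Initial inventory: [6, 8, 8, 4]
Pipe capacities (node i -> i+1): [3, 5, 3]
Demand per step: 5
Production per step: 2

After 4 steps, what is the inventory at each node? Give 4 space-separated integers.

Step 1: demand=5,sold=4 ship[2->3]=3 ship[1->2]=5 ship[0->1]=3 prod=2 -> inv=[5 6 10 3]
Step 2: demand=5,sold=3 ship[2->3]=3 ship[1->2]=5 ship[0->1]=3 prod=2 -> inv=[4 4 12 3]
Step 3: demand=5,sold=3 ship[2->3]=3 ship[1->2]=4 ship[0->1]=3 prod=2 -> inv=[3 3 13 3]
Step 4: demand=5,sold=3 ship[2->3]=3 ship[1->2]=3 ship[0->1]=3 prod=2 -> inv=[2 3 13 3]

2 3 13 3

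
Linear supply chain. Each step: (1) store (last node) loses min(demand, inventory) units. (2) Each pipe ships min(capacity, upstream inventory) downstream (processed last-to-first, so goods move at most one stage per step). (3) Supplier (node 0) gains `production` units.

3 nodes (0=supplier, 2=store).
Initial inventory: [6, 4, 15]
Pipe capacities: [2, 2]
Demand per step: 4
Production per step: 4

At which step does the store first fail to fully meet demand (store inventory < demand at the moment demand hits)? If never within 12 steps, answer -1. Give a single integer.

Step 1: demand=4,sold=4 ship[1->2]=2 ship[0->1]=2 prod=4 -> [8 4 13]
Step 2: demand=4,sold=4 ship[1->2]=2 ship[0->1]=2 prod=4 -> [10 4 11]
Step 3: demand=4,sold=4 ship[1->2]=2 ship[0->1]=2 prod=4 -> [12 4 9]
Step 4: demand=4,sold=4 ship[1->2]=2 ship[0->1]=2 prod=4 -> [14 4 7]
Step 5: demand=4,sold=4 ship[1->2]=2 ship[0->1]=2 prod=4 -> [16 4 5]
Step 6: demand=4,sold=4 ship[1->2]=2 ship[0->1]=2 prod=4 -> [18 4 3]
Step 7: demand=4,sold=3 ship[1->2]=2 ship[0->1]=2 prod=4 -> [20 4 2]
Step 8: demand=4,sold=2 ship[1->2]=2 ship[0->1]=2 prod=4 -> [22 4 2]
Step 9: demand=4,sold=2 ship[1->2]=2 ship[0->1]=2 prod=4 -> [24 4 2]
Step 10: demand=4,sold=2 ship[1->2]=2 ship[0->1]=2 prod=4 -> [26 4 2]
Step 11: demand=4,sold=2 ship[1->2]=2 ship[0->1]=2 prod=4 -> [28 4 2]
Step 12: demand=4,sold=2 ship[1->2]=2 ship[0->1]=2 prod=4 -> [30 4 2]
First stockout at step 7

7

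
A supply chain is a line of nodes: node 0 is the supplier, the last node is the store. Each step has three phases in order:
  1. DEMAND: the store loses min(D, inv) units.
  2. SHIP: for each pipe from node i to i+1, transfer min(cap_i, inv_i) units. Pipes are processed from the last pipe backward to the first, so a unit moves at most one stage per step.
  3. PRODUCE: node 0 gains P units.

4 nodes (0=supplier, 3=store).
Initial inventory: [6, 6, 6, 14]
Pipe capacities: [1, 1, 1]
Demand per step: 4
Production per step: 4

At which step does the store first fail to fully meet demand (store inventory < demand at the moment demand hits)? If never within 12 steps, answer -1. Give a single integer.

Step 1: demand=4,sold=4 ship[2->3]=1 ship[1->2]=1 ship[0->1]=1 prod=4 -> [9 6 6 11]
Step 2: demand=4,sold=4 ship[2->3]=1 ship[1->2]=1 ship[0->1]=1 prod=4 -> [12 6 6 8]
Step 3: demand=4,sold=4 ship[2->3]=1 ship[1->2]=1 ship[0->1]=1 prod=4 -> [15 6 6 5]
Step 4: demand=4,sold=4 ship[2->3]=1 ship[1->2]=1 ship[0->1]=1 prod=4 -> [18 6 6 2]
Step 5: demand=4,sold=2 ship[2->3]=1 ship[1->2]=1 ship[0->1]=1 prod=4 -> [21 6 6 1]
Step 6: demand=4,sold=1 ship[2->3]=1 ship[1->2]=1 ship[0->1]=1 prod=4 -> [24 6 6 1]
Step 7: demand=4,sold=1 ship[2->3]=1 ship[1->2]=1 ship[0->1]=1 prod=4 -> [27 6 6 1]
Step 8: demand=4,sold=1 ship[2->3]=1 ship[1->2]=1 ship[0->1]=1 prod=4 -> [30 6 6 1]
Step 9: demand=4,sold=1 ship[2->3]=1 ship[1->2]=1 ship[0->1]=1 prod=4 -> [33 6 6 1]
Step 10: demand=4,sold=1 ship[2->3]=1 ship[1->2]=1 ship[0->1]=1 prod=4 -> [36 6 6 1]
Step 11: demand=4,sold=1 ship[2->3]=1 ship[1->2]=1 ship[0->1]=1 prod=4 -> [39 6 6 1]
Step 12: demand=4,sold=1 ship[2->3]=1 ship[1->2]=1 ship[0->1]=1 prod=4 -> [42 6 6 1]
First stockout at step 5

5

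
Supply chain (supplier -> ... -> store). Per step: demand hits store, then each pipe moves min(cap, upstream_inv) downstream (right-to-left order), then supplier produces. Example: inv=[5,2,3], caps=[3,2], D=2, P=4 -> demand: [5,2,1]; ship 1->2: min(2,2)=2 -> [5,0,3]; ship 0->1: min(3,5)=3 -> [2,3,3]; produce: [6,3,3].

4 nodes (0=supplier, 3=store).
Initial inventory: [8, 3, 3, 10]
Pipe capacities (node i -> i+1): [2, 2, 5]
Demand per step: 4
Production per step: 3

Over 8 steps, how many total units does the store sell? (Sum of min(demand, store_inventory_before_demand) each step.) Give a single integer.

Answer: 25

Derivation:
Step 1: sold=4 (running total=4) -> [9 3 2 9]
Step 2: sold=4 (running total=8) -> [10 3 2 7]
Step 3: sold=4 (running total=12) -> [11 3 2 5]
Step 4: sold=4 (running total=16) -> [12 3 2 3]
Step 5: sold=3 (running total=19) -> [13 3 2 2]
Step 6: sold=2 (running total=21) -> [14 3 2 2]
Step 7: sold=2 (running total=23) -> [15 3 2 2]
Step 8: sold=2 (running total=25) -> [16 3 2 2]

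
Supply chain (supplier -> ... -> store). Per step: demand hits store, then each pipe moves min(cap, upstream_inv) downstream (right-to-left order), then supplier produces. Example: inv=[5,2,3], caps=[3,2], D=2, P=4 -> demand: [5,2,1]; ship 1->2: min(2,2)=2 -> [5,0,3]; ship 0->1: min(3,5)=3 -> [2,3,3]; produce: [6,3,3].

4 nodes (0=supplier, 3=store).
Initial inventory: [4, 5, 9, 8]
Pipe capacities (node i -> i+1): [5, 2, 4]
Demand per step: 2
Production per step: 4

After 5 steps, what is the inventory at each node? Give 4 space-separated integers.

Step 1: demand=2,sold=2 ship[2->3]=4 ship[1->2]=2 ship[0->1]=4 prod=4 -> inv=[4 7 7 10]
Step 2: demand=2,sold=2 ship[2->3]=4 ship[1->2]=2 ship[0->1]=4 prod=4 -> inv=[4 9 5 12]
Step 3: demand=2,sold=2 ship[2->3]=4 ship[1->2]=2 ship[0->1]=4 prod=4 -> inv=[4 11 3 14]
Step 4: demand=2,sold=2 ship[2->3]=3 ship[1->2]=2 ship[0->1]=4 prod=4 -> inv=[4 13 2 15]
Step 5: demand=2,sold=2 ship[2->3]=2 ship[1->2]=2 ship[0->1]=4 prod=4 -> inv=[4 15 2 15]

4 15 2 15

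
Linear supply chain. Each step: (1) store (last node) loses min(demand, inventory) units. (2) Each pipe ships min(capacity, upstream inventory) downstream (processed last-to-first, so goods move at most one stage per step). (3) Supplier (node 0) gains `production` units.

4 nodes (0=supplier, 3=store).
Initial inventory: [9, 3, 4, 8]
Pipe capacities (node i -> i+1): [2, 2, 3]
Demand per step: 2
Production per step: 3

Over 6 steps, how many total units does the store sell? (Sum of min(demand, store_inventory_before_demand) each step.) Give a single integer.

Answer: 12

Derivation:
Step 1: sold=2 (running total=2) -> [10 3 3 9]
Step 2: sold=2 (running total=4) -> [11 3 2 10]
Step 3: sold=2 (running total=6) -> [12 3 2 10]
Step 4: sold=2 (running total=8) -> [13 3 2 10]
Step 5: sold=2 (running total=10) -> [14 3 2 10]
Step 6: sold=2 (running total=12) -> [15 3 2 10]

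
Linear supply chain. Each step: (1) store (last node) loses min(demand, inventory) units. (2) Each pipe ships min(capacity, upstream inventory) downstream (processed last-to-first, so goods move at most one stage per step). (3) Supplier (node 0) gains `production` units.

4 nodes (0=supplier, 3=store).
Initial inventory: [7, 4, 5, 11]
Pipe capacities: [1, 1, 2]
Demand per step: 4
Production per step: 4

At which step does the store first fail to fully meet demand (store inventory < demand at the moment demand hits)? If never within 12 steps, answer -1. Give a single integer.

Step 1: demand=4,sold=4 ship[2->3]=2 ship[1->2]=1 ship[0->1]=1 prod=4 -> [10 4 4 9]
Step 2: demand=4,sold=4 ship[2->3]=2 ship[1->2]=1 ship[0->1]=1 prod=4 -> [13 4 3 7]
Step 3: demand=4,sold=4 ship[2->3]=2 ship[1->2]=1 ship[0->1]=1 prod=4 -> [16 4 2 5]
Step 4: demand=4,sold=4 ship[2->3]=2 ship[1->2]=1 ship[0->1]=1 prod=4 -> [19 4 1 3]
Step 5: demand=4,sold=3 ship[2->3]=1 ship[1->2]=1 ship[0->1]=1 prod=4 -> [22 4 1 1]
Step 6: demand=4,sold=1 ship[2->3]=1 ship[1->2]=1 ship[0->1]=1 prod=4 -> [25 4 1 1]
Step 7: demand=4,sold=1 ship[2->3]=1 ship[1->2]=1 ship[0->1]=1 prod=4 -> [28 4 1 1]
Step 8: demand=4,sold=1 ship[2->3]=1 ship[1->2]=1 ship[0->1]=1 prod=4 -> [31 4 1 1]
Step 9: demand=4,sold=1 ship[2->3]=1 ship[1->2]=1 ship[0->1]=1 prod=4 -> [34 4 1 1]
Step 10: demand=4,sold=1 ship[2->3]=1 ship[1->2]=1 ship[0->1]=1 prod=4 -> [37 4 1 1]
Step 11: demand=4,sold=1 ship[2->3]=1 ship[1->2]=1 ship[0->1]=1 prod=4 -> [40 4 1 1]
Step 12: demand=4,sold=1 ship[2->3]=1 ship[1->2]=1 ship[0->1]=1 prod=4 -> [43 4 1 1]
First stockout at step 5

5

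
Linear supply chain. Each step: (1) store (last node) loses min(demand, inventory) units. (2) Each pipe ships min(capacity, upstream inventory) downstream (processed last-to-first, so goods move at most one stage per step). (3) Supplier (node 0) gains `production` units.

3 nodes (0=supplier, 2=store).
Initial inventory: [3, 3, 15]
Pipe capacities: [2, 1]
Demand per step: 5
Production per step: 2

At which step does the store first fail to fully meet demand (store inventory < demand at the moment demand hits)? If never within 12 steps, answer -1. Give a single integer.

Step 1: demand=5,sold=5 ship[1->2]=1 ship[0->1]=2 prod=2 -> [3 4 11]
Step 2: demand=5,sold=5 ship[1->2]=1 ship[0->1]=2 prod=2 -> [3 5 7]
Step 3: demand=5,sold=5 ship[1->2]=1 ship[0->1]=2 prod=2 -> [3 6 3]
Step 4: demand=5,sold=3 ship[1->2]=1 ship[0->1]=2 prod=2 -> [3 7 1]
Step 5: demand=5,sold=1 ship[1->2]=1 ship[0->1]=2 prod=2 -> [3 8 1]
Step 6: demand=5,sold=1 ship[1->2]=1 ship[0->1]=2 prod=2 -> [3 9 1]
Step 7: demand=5,sold=1 ship[1->2]=1 ship[0->1]=2 prod=2 -> [3 10 1]
Step 8: demand=5,sold=1 ship[1->2]=1 ship[0->1]=2 prod=2 -> [3 11 1]
Step 9: demand=5,sold=1 ship[1->2]=1 ship[0->1]=2 prod=2 -> [3 12 1]
Step 10: demand=5,sold=1 ship[1->2]=1 ship[0->1]=2 prod=2 -> [3 13 1]
Step 11: demand=5,sold=1 ship[1->2]=1 ship[0->1]=2 prod=2 -> [3 14 1]
Step 12: demand=5,sold=1 ship[1->2]=1 ship[0->1]=2 prod=2 -> [3 15 1]
First stockout at step 4

4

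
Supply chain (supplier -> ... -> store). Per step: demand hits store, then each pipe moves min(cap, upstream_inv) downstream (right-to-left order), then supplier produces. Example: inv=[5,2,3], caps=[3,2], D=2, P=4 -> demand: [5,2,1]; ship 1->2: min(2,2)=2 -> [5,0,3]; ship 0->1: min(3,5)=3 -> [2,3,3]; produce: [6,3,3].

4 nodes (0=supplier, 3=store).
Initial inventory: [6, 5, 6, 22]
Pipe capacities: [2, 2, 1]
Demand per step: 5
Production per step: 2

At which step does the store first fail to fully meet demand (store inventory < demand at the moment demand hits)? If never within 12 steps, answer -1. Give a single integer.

Step 1: demand=5,sold=5 ship[2->3]=1 ship[1->2]=2 ship[0->1]=2 prod=2 -> [6 5 7 18]
Step 2: demand=5,sold=5 ship[2->3]=1 ship[1->2]=2 ship[0->1]=2 prod=2 -> [6 5 8 14]
Step 3: demand=5,sold=5 ship[2->3]=1 ship[1->2]=2 ship[0->1]=2 prod=2 -> [6 5 9 10]
Step 4: demand=5,sold=5 ship[2->3]=1 ship[1->2]=2 ship[0->1]=2 prod=2 -> [6 5 10 6]
Step 5: demand=5,sold=5 ship[2->3]=1 ship[1->2]=2 ship[0->1]=2 prod=2 -> [6 5 11 2]
Step 6: demand=5,sold=2 ship[2->3]=1 ship[1->2]=2 ship[0->1]=2 prod=2 -> [6 5 12 1]
Step 7: demand=5,sold=1 ship[2->3]=1 ship[1->2]=2 ship[0->1]=2 prod=2 -> [6 5 13 1]
Step 8: demand=5,sold=1 ship[2->3]=1 ship[1->2]=2 ship[0->1]=2 prod=2 -> [6 5 14 1]
Step 9: demand=5,sold=1 ship[2->3]=1 ship[1->2]=2 ship[0->1]=2 prod=2 -> [6 5 15 1]
Step 10: demand=5,sold=1 ship[2->3]=1 ship[1->2]=2 ship[0->1]=2 prod=2 -> [6 5 16 1]
Step 11: demand=5,sold=1 ship[2->3]=1 ship[1->2]=2 ship[0->1]=2 prod=2 -> [6 5 17 1]
Step 12: demand=5,sold=1 ship[2->3]=1 ship[1->2]=2 ship[0->1]=2 prod=2 -> [6 5 18 1]
First stockout at step 6

6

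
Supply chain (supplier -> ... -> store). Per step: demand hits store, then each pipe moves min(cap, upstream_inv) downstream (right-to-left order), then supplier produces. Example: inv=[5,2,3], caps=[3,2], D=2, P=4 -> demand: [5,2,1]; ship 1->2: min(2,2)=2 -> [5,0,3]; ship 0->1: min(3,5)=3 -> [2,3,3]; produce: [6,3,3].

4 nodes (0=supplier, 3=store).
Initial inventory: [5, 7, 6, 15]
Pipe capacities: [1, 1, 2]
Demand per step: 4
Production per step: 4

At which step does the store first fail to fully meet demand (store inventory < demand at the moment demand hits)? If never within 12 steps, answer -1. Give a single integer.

Step 1: demand=4,sold=4 ship[2->3]=2 ship[1->2]=1 ship[0->1]=1 prod=4 -> [8 7 5 13]
Step 2: demand=4,sold=4 ship[2->3]=2 ship[1->2]=1 ship[0->1]=1 prod=4 -> [11 7 4 11]
Step 3: demand=4,sold=4 ship[2->3]=2 ship[1->2]=1 ship[0->1]=1 prod=4 -> [14 7 3 9]
Step 4: demand=4,sold=4 ship[2->3]=2 ship[1->2]=1 ship[0->1]=1 prod=4 -> [17 7 2 7]
Step 5: demand=4,sold=4 ship[2->3]=2 ship[1->2]=1 ship[0->1]=1 prod=4 -> [20 7 1 5]
Step 6: demand=4,sold=4 ship[2->3]=1 ship[1->2]=1 ship[0->1]=1 prod=4 -> [23 7 1 2]
Step 7: demand=4,sold=2 ship[2->3]=1 ship[1->2]=1 ship[0->1]=1 prod=4 -> [26 7 1 1]
Step 8: demand=4,sold=1 ship[2->3]=1 ship[1->2]=1 ship[0->1]=1 prod=4 -> [29 7 1 1]
Step 9: demand=4,sold=1 ship[2->3]=1 ship[1->2]=1 ship[0->1]=1 prod=4 -> [32 7 1 1]
Step 10: demand=4,sold=1 ship[2->3]=1 ship[1->2]=1 ship[0->1]=1 prod=4 -> [35 7 1 1]
Step 11: demand=4,sold=1 ship[2->3]=1 ship[1->2]=1 ship[0->1]=1 prod=4 -> [38 7 1 1]
Step 12: demand=4,sold=1 ship[2->3]=1 ship[1->2]=1 ship[0->1]=1 prod=4 -> [41 7 1 1]
First stockout at step 7

7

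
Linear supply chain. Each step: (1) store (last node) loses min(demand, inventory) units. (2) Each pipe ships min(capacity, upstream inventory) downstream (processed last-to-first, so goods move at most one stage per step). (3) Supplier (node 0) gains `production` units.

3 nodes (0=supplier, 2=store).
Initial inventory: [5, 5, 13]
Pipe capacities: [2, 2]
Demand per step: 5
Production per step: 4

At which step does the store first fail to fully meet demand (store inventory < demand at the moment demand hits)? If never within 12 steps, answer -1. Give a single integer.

Step 1: demand=5,sold=5 ship[1->2]=2 ship[0->1]=2 prod=4 -> [7 5 10]
Step 2: demand=5,sold=5 ship[1->2]=2 ship[0->1]=2 prod=4 -> [9 5 7]
Step 3: demand=5,sold=5 ship[1->2]=2 ship[0->1]=2 prod=4 -> [11 5 4]
Step 4: demand=5,sold=4 ship[1->2]=2 ship[0->1]=2 prod=4 -> [13 5 2]
Step 5: demand=5,sold=2 ship[1->2]=2 ship[0->1]=2 prod=4 -> [15 5 2]
Step 6: demand=5,sold=2 ship[1->2]=2 ship[0->1]=2 prod=4 -> [17 5 2]
Step 7: demand=5,sold=2 ship[1->2]=2 ship[0->1]=2 prod=4 -> [19 5 2]
Step 8: demand=5,sold=2 ship[1->2]=2 ship[0->1]=2 prod=4 -> [21 5 2]
Step 9: demand=5,sold=2 ship[1->2]=2 ship[0->1]=2 prod=4 -> [23 5 2]
Step 10: demand=5,sold=2 ship[1->2]=2 ship[0->1]=2 prod=4 -> [25 5 2]
Step 11: demand=5,sold=2 ship[1->2]=2 ship[0->1]=2 prod=4 -> [27 5 2]
Step 12: demand=5,sold=2 ship[1->2]=2 ship[0->1]=2 prod=4 -> [29 5 2]
First stockout at step 4

4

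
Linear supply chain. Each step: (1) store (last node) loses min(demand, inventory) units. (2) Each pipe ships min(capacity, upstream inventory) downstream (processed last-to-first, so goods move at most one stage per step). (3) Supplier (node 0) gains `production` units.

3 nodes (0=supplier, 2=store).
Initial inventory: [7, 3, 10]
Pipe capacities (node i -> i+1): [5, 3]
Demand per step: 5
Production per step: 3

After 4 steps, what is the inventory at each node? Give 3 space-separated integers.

Step 1: demand=5,sold=5 ship[1->2]=3 ship[0->1]=5 prod=3 -> inv=[5 5 8]
Step 2: demand=5,sold=5 ship[1->2]=3 ship[0->1]=5 prod=3 -> inv=[3 7 6]
Step 3: demand=5,sold=5 ship[1->2]=3 ship[0->1]=3 prod=3 -> inv=[3 7 4]
Step 4: demand=5,sold=4 ship[1->2]=3 ship[0->1]=3 prod=3 -> inv=[3 7 3]

3 7 3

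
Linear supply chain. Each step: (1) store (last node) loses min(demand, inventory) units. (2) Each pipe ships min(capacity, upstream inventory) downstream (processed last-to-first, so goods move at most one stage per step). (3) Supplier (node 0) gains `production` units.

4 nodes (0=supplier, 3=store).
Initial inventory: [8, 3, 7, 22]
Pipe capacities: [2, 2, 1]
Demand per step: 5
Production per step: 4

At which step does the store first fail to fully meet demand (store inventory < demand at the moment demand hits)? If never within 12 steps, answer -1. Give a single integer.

Step 1: demand=5,sold=5 ship[2->3]=1 ship[1->2]=2 ship[0->1]=2 prod=4 -> [10 3 8 18]
Step 2: demand=5,sold=5 ship[2->3]=1 ship[1->2]=2 ship[0->1]=2 prod=4 -> [12 3 9 14]
Step 3: demand=5,sold=5 ship[2->3]=1 ship[1->2]=2 ship[0->1]=2 prod=4 -> [14 3 10 10]
Step 4: demand=5,sold=5 ship[2->3]=1 ship[1->2]=2 ship[0->1]=2 prod=4 -> [16 3 11 6]
Step 5: demand=5,sold=5 ship[2->3]=1 ship[1->2]=2 ship[0->1]=2 prod=4 -> [18 3 12 2]
Step 6: demand=5,sold=2 ship[2->3]=1 ship[1->2]=2 ship[0->1]=2 prod=4 -> [20 3 13 1]
Step 7: demand=5,sold=1 ship[2->3]=1 ship[1->2]=2 ship[0->1]=2 prod=4 -> [22 3 14 1]
Step 8: demand=5,sold=1 ship[2->3]=1 ship[1->2]=2 ship[0->1]=2 prod=4 -> [24 3 15 1]
Step 9: demand=5,sold=1 ship[2->3]=1 ship[1->2]=2 ship[0->1]=2 prod=4 -> [26 3 16 1]
Step 10: demand=5,sold=1 ship[2->3]=1 ship[1->2]=2 ship[0->1]=2 prod=4 -> [28 3 17 1]
Step 11: demand=5,sold=1 ship[2->3]=1 ship[1->2]=2 ship[0->1]=2 prod=4 -> [30 3 18 1]
Step 12: demand=5,sold=1 ship[2->3]=1 ship[1->2]=2 ship[0->1]=2 prod=4 -> [32 3 19 1]
First stockout at step 6

6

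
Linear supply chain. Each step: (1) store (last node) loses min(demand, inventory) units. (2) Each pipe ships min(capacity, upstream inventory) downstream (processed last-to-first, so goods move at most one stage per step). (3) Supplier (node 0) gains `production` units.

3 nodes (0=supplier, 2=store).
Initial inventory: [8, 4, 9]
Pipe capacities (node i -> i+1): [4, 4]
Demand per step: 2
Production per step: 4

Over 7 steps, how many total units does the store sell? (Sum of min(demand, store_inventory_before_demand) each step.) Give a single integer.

Step 1: sold=2 (running total=2) -> [8 4 11]
Step 2: sold=2 (running total=4) -> [8 4 13]
Step 3: sold=2 (running total=6) -> [8 4 15]
Step 4: sold=2 (running total=8) -> [8 4 17]
Step 5: sold=2 (running total=10) -> [8 4 19]
Step 6: sold=2 (running total=12) -> [8 4 21]
Step 7: sold=2 (running total=14) -> [8 4 23]

Answer: 14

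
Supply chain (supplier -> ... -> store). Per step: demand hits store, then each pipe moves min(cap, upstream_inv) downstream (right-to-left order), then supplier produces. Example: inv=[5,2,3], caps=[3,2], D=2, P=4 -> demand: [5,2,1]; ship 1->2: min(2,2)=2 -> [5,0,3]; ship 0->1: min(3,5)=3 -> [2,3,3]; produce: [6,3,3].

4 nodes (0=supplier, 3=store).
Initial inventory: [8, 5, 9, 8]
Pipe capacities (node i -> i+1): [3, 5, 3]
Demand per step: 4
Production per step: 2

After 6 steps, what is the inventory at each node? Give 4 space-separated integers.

Step 1: demand=4,sold=4 ship[2->3]=3 ship[1->2]=5 ship[0->1]=3 prod=2 -> inv=[7 3 11 7]
Step 2: demand=4,sold=4 ship[2->3]=3 ship[1->2]=3 ship[0->1]=3 prod=2 -> inv=[6 3 11 6]
Step 3: demand=4,sold=4 ship[2->3]=3 ship[1->2]=3 ship[0->1]=3 prod=2 -> inv=[5 3 11 5]
Step 4: demand=4,sold=4 ship[2->3]=3 ship[1->2]=3 ship[0->1]=3 prod=2 -> inv=[4 3 11 4]
Step 5: demand=4,sold=4 ship[2->3]=3 ship[1->2]=3 ship[0->1]=3 prod=2 -> inv=[3 3 11 3]
Step 6: demand=4,sold=3 ship[2->3]=3 ship[1->2]=3 ship[0->1]=3 prod=2 -> inv=[2 3 11 3]

2 3 11 3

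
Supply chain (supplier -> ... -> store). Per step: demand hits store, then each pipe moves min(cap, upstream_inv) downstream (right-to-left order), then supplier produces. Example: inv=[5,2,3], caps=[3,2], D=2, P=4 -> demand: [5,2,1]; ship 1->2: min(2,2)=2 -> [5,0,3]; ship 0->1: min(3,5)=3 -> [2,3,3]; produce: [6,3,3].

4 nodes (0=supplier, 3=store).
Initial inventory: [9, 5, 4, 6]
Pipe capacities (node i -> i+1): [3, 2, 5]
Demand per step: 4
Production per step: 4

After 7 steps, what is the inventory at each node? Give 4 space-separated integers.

Step 1: demand=4,sold=4 ship[2->3]=4 ship[1->2]=2 ship[0->1]=3 prod=4 -> inv=[10 6 2 6]
Step 2: demand=4,sold=4 ship[2->3]=2 ship[1->2]=2 ship[0->1]=3 prod=4 -> inv=[11 7 2 4]
Step 3: demand=4,sold=4 ship[2->3]=2 ship[1->2]=2 ship[0->1]=3 prod=4 -> inv=[12 8 2 2]
Step 4: demand=4,sold=2 ship[2->3]=2 ship[1->2]=2 ship[0->1]=3 prod=4 -> inv=[13 9 2 2]
Step 5: demand=4,sold=2 ship[2->3]=2 ship[1->2]=2 ship[0->1]=3 prod=4 -> inv=[14 10 2 2]
Step 6: demand=4,sold=2 ship[2->3]=2 ship[1->2]=2 ship[0->1]=3 prod=4 -> inv=[15 11 2 2]
Step 7: demand=4,sold=2 ship[2->3]=2 ship[1->2]=2 ship[0->1]=3 prod=4 -> inv=[16 12 2 2]

16 12 2 2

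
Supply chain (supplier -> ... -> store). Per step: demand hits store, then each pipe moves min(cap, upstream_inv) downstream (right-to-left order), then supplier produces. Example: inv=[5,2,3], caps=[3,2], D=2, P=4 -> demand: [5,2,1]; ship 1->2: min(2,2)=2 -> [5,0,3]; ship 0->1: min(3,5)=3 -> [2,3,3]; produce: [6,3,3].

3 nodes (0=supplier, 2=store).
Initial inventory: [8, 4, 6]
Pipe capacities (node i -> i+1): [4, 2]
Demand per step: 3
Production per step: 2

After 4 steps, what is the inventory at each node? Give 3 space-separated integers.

Step 1: demand=3,sold=3 ship[1->2]=2 ship[0->1]=4 prod=2 -> inv=[6 6 5]
Step 2: demand=3,sold=3 ship[1->2]=2 ship[0->1]=4 prod=2 -> inv=[4 8 4]
Step 3: demand=3,sold=3 ship[1->2]=2 ship[0->1]=4 prod=2 -> inv=[2 10 3]
Step 4: demand=3,sold=3 ship[1->2]=2 ship[0->1]=2 prod=2 -> inv=[2 10 2]

2 10 2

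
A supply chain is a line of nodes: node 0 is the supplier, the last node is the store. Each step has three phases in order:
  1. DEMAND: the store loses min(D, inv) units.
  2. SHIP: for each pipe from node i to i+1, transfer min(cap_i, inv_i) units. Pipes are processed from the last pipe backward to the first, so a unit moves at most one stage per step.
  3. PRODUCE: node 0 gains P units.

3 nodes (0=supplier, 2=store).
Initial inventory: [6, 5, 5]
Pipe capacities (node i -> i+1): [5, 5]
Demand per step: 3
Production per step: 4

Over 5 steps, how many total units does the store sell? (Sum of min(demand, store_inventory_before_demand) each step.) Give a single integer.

Answer: 15

Derivation:
Step 1: sold=3 (running total=3) -> [5 5 7]
Step 2: sold=3 (running total=6) -> [4 5 9]
Step 3: sold=3 (running total=9) -> [4 4 11]
Step 4: sold=3 (running total=12) -> [4 4 12]
Step 5: sold=3 (running total=15) -> [4 4 13]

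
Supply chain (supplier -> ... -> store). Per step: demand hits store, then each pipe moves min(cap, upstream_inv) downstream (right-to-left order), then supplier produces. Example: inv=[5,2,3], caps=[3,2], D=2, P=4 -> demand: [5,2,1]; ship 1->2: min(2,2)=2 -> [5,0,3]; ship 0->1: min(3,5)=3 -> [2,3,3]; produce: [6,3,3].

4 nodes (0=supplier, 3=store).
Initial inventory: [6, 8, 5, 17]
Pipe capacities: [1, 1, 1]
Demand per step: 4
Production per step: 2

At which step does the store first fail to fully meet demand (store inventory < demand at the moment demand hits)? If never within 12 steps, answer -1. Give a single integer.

Step 1: demand=4,sold=4 ship[2->3]=1 ship[1->2]=1 ship[0->1]=1 prod=2 -> [7 8 5 14]
Step 2: demand=4,sold=4 ship[2->3]=1 ship[1->2]=1 ship[0->1]=1 prod=2 -> [8 8 5 11]
Step 3: demand=4,sold=4 ship[2->3]=1 ship[1->2]=1 ship[0->1]=1 prod=2 -> [9 8 5 8]
Step 4: demand=4,sold=4 ship[2->3]=1 ship[1->2]=1 ship[0->1]=1 prod=2 -> [10 8 5 5]
Step 5: demand=4,sold=4 ship[2->3]=1 ship[1->2]=1 ship[0->1]=1 prod=2 -> [11 8 5 2]
Step 6: demand=4,sold=2 ship[2->3]=1 ship[1->2]=1 ship[0->1]=1 prod=2 -> [12 8 5 1]
Step 7: demand=4,sold=1 ship[2->3]=1 ship[1->2]=1 ship[0->1]=1 prod=2 -> [13 8 5 1]
Step 8: demand=4,sold=1 ship[2->3]=1 ship[1->2]=1 ship[0->1]=1 prod=2 -> [14 8 5 1]
Step 9: demand=4,sold=1 ship[2->3]=1 ship[1->2]=1 ship[0->1]=1 prod=2 -> [15 8 5 1]
Step 10: demand=4,sold=1 ship[2->3]=1 ship[1->2]=1 ship[0->1]=1 prod=2 -> [16 8 5 1]
Step 11: demand=4,sold=1 ship[2->3]=1 ship[1->2]=1 ship[0->1]=1 prod=2 -> [17 8 5 1]
Step 12: demand=4,sold=1 ship[2->3]=1 ship[1->2]=1 ship[0->1]=1 prod=2 -> [18 8 5 1]
First stockout at step 6

6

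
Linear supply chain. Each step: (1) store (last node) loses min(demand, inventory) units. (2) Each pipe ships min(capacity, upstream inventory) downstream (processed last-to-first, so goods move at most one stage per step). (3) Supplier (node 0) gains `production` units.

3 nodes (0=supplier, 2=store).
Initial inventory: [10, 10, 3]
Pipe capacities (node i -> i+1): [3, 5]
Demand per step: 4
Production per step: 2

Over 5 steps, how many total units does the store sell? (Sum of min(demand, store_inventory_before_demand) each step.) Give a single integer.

Answer: 19

Derivation:
Step 1: sold=3 (running total=3) -> [9 8 5]
Step 2: sold=4 (running total=7) -> [8 6 6]
Step 3: sold=4 (running total=11) -> [7 4 7]
Step 4: sold=4 (running total=15) -> [6 3 7]
Step 5: sold=4 (running total=19) -> [5 3 6]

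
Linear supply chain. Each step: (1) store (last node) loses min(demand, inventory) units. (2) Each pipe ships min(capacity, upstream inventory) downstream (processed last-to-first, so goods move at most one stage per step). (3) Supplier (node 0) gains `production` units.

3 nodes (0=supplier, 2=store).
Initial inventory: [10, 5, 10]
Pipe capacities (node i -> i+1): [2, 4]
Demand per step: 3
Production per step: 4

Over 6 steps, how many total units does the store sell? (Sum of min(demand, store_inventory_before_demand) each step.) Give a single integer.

Answer: 18

Derivation:
Step 1: sold=3 (running total=3) -> [12 3 11]
Step 2: sold=3 (running total=6) -> [14 2 11]
Step 3: sold=3 (running total=9) -> [16 2 10]
Step 4: sold=3 (running total=12) -> [18 2 9]
Step 5: sold=3 (running total=15) -> [20 2 8]
Step 6: sold=3 (running total=18) -> [22 2 7]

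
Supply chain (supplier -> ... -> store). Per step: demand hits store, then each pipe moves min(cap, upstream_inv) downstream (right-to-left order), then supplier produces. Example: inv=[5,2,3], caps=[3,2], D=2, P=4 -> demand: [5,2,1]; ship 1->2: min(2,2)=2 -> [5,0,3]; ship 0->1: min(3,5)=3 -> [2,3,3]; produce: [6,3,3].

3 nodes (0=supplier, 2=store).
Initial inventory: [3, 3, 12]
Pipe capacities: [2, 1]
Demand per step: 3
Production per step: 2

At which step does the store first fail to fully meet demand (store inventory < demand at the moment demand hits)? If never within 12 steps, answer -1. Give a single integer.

Step 1: demand=3,sold=3 ship[1->2]=1 ship[0->1]=2 prod=2 -> [3 4 10]
Step 2: demand=3,sold=3 ship[1->2]=1 ship[0->1]=2 prod=2 -> [3 5 8]
Step 3: demand=3,sold=3 ship[1->2]=1 ship[0->1]=2 prod=2 -> [3 6 6]
Step 4: demand=3,sold=3 ship[1->2]=1 ship[0->1]=2 prod=2 -> [3 7 4]
Step 5: demand=3,sold=3 ship[1->2]=1 ship[0->1]=2 prod=2 -> [3 8 2]
Step 6: demand=3,sold=2 ship[1->2]=1 ship[0->1]=2 prod=2 -> [3 9 1]
Step 7: demand=3,sold=1 ship[1->2]=1 ship[0->1]=2 prod=2 -> [3 10 1]
Step 8: demand=3,sold=1 ship[1->2]=1 ship[0->1]=2 prod=2 -> [3 11 1]
Step 9: demand=3,sold=1 ship[1->2]=1 ship[0->1]=2 prod=2 -> [3 12 1]
Step 10: demand=3,sold=1 ship[1->2]=1 ship[0->1]=2 prod=2 -> [3 13 1]
Step 11: demand=3,sold=1 ship[1->2]=1 ship[0->1]=2 prod=2 -> [3 14 1]
Step 12: demand=3,sold=1 ship[1->2]=1 ship[0->1]=2 prod=2 -> [3 15 1]
First stockout at step 6

6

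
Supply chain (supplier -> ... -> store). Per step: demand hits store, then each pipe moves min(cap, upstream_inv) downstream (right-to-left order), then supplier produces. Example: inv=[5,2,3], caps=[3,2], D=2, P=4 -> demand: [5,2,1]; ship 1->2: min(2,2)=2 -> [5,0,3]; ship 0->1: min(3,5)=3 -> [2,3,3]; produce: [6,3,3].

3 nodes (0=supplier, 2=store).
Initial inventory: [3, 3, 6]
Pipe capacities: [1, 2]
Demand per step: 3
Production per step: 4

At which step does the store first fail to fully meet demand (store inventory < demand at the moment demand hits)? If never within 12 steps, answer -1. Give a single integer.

Step 1: demand=3,sold=3 ship[1->2]=2 ship[0->1]=1 prod=4 -> [6 2 5]
Step 2: demand=3,sold=3 ship[1->2]=2 ship[0->1]=1 prod=4 -> [9 1 4]
Step 3: demand=3,sold=3 ship[1->2]=1 ship[0->1]=1 prod=4 -> [12 1 2]
Step 4: demand=3,sold=2 ship[1->2]=1 ship[0->1]=1 prod=4 -> [15 1 1]
Step 5: demand=3,sold=1 ship[1->2]=1 ship[0->1]=1 prod=4 -> [18 1 1]
Step 6: demand=3,sold=1 ship[1->2]=1 ship[0->1]=1 prod=4 -> [21 1 1]
Step 7: demand=3,sold=1 ship[1->2]=1 ship[0->1]=1 prod=4 -> [24 1 1]
Step 8: demand=3,sold=1 ship[1->2]=1 ship[0->1]=1 prod=4 -> [27 1 1]
Step 9: demand=3,sold=1 ship[1->2]=1 ship[0->1]=1 prod=4 -> [30 1 1]
Step 10: demand=3,sold=1 ship[1->2]=1 ship[0->1]=1 prod=4 -> [33 1 1]
Step 11: demand=3,sold=1 ship[1->2]=1 ship[0->1]=1 prod=4 -> [36 1 1]
Step 12: demand=3,sold=1 ship[1->2]=1 ship[0->1]=1 prod=4 -> [39 1 1]
First stockout at step 4

4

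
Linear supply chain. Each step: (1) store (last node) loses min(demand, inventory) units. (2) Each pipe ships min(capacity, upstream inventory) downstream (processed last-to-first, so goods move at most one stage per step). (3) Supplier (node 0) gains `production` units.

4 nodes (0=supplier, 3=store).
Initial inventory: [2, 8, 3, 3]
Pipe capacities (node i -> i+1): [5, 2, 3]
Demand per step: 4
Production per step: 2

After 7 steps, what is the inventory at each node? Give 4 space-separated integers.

Step 1: demand=4,sold=3 ship[2->3]=3 ship[1->2]=2 ship[0->1]=2 prod=2 -> inv=[2 8 2 3]
Step 2: demand=4,sold=3 ship[2->3]=2 ship[1->2]=2 ship[0->1]=2 prod=2 -> inv=[2 8 2 2]
Step 3: demand=4,sold=2 ship[2->3]=2 ship[1->2]=2 ship[0->1]=2 prod=2 -> inv=[2 8 2 2]
Step 4: demand=4,sold=2 ship[2->3]=2 ship[1->2]=2 ship[0->1]=2 prod=2 -> inv=[2 8 2 2]
Step 5: demand=4,sold=2 ship[2->3]=2 ship[1->2]=2 ship[0->1]=2 prod=2 -> inv=[2 8 2 2]
Step 6: demand=4,sold=2 ship[2->3]=2 ship[1->2]=2 ship[0->1]=2 prod=2 -> inv=[2 8 2 2]
Step 7: demand=4,sold=2 ship[2->3]=2 ship[1->2]=2 ship[0->1]=2 prod=2 -> inv=[2 8 2 2]

2 8 2 2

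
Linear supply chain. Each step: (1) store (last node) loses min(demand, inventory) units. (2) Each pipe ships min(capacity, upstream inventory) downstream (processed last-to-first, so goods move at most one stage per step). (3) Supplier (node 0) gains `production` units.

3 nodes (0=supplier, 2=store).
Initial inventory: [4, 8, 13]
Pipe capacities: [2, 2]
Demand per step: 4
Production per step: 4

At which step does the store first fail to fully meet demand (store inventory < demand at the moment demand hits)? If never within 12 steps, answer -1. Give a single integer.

Step 1: demand=4,sold=4 ship[1->2]=2 ship[0->1]=2 prod=4 -> [6 8 11]
Step 2: demand=4,sold=4 ship[1->2]=2 ship[0->1]=2 prod=4 -> [8 8 9]
Step 3: demand=4,sold=4 ship[1->2]=2 ship[0->1]=2 prod=4 -> [10 8 7]
Step 4: demand=4,sold=4 ship[1->2]=2 ship[0->1]=2 prod=4 -> [12 8 5]
Step 5: demand=4,sold=4 ship[1->2]=2 ship[0->1]=2 prod=4 -> [14 8 3]
Step 6: demand=4,sold=3 ship[1->2]=2 ship[0->1]=2 prod=4 -> [16 8 2]
Step 7: demand=4,sold=2 ship[1->2]=2 ship[0->1]=2 prod=4 -> [18 8 2]
Step 8: demand=4,sold=2 ship[1->2]=2 ship[0->1]=2 prod=4 -> [20 8 2]
Step 9: demand=4,sold=2 ship[1->2]=2 ship[0->1]=2 prod=4 -> [22 8 2]
Step 10: demand=4,sold=2 ship[1->2]=2 ship[0->1]=2 prod=4 -> [24 8 2]
Step 11: demand=4,sold=2 ship[1->2]=2 ship[0->1]=2 prod=4 -> [26 8 2]
Step 12: demand=4,sold=2 ship[1->2]=2 ship[0->1]=2 prod=4 -> [28 8 2]
First stockout at step 6

6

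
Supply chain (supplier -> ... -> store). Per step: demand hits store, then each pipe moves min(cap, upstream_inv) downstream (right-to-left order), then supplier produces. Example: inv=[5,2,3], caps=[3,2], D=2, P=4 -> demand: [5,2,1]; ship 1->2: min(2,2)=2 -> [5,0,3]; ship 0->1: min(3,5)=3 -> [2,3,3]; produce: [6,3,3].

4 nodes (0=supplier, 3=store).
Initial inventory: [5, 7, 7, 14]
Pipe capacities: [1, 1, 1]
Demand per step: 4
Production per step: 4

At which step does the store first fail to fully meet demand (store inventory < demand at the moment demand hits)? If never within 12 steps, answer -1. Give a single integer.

Step 1: demand=4,sold=4 ship[2->3]=1 ship[1->2]=1 ship[0->1]=1 prod=4 -> [8 7 7 11]
Step 2: demand=4,sold=4 ship[2->3]=1 ship[1->2]=1 ship[0->1]=1 prod=4 -> [11 7 7 8]
Step 3: demand=4,sold=4 ship[2->3]=1 ship[1->2]=1 ship[0->1]=1 prod=4 -> [14 7 7 5]
Step 4: demand=4,sold=4 ship[2->3]=1 ship[1->2]=1 ship[0->1]=1 prod=4 -> [17 7 7 2]
Step 5: demand=4,sold=2 ship[2->3]=1 ship[1->2]=1 ship[0->1]=1 prod=4 -> [20 7 7 1]
Step 6: demand=4,sold=1 ship[2->3]=1 ship[1->2]=1 ship[0->1]=1 prod=4 -> [23 7 7 1]
Step 7: demand=4,sold=1 ship[2->3]=1 ship[1->2]=1 ship[0->1]=1 prod=4 -> [26 7 7 1]
Step 8: demand=4,sold=1 ship[2->3]=1 ship[1->2]=1 ship[0->1]=1 prod=4 -> [29 7 7 1]
Step 9: demand=4,sold=1 ship[2->3]=1 ship[1->2]=1 ship[0->1]=1 prod=4 -> [32 7 7 1]
Step 10: demand=4,sold=1 ship[2->3]=1 ship[1->2]=1 ship[0->1]=1 prod=4 -> [35 7 7 1]
Step 11: demand=4,sold=1 ship[2->3]=1 ship[1->2]=1 ship[0->1]=1 prod=4 -> [38 7 7 1]
Step 12: demand=4,sold=1 ship[2->3]=1 ship[1->2]=1 ship[0->1]=1 prod=4 -> [41 7 7 1]
First stockout at step 5

5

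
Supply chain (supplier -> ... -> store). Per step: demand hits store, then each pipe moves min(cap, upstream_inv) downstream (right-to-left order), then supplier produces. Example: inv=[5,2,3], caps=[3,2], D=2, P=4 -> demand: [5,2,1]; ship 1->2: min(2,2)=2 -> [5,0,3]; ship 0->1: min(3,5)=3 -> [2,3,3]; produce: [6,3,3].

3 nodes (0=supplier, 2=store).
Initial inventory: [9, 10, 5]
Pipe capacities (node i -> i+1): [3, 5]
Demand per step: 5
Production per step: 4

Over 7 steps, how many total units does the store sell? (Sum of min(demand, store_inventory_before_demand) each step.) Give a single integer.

Answer: 30

Derivation:
Step 1: sold=5 (running total=5) -> [10 8 5]
Step 2: sold=5 (running total=10) -> [11 6 5]
Step 3: sold=5 (running total=15) -> [12 4 5]
Step 4: sold=5 (running total=20) -> [13 3 4]
Step 5: sold=4 (running total=24) -> [14 3 3]
Step 6: sold=3 (running total=27) -> [15 3 3]
Step 7: sold=3 (running total=30) -> [16 3 3]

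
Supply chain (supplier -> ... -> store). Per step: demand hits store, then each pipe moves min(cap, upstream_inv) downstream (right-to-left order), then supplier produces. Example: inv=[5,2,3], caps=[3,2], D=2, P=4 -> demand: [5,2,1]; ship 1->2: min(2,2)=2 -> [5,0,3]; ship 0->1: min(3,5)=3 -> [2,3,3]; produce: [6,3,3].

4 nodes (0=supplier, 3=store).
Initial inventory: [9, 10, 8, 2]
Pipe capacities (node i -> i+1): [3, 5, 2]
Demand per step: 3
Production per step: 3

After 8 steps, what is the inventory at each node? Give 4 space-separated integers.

Step 1: demand=3,sold=2 ship[2->3]=2 ship[1->2]=5 ship[0->1]=3 prod=3 -> inv=[9 8 11 2]
Step 2: demand=3,sold=2 ship[2->3]=2 ship[1->2]=5 ship[0->1]=3 prod=3 -> inv=[9 6 14 2]
Step 3: demand=3,sold=2 ship[2->3]=2 ship[1->2]=5 ship[0->1]=3 prod=3 -> inv=[9 4 17 2]
Step 4: demand=3,sold=2 ship[2->3]=2 ship[1->2]=4 ship[0->1]=3 prod=3 -> inv=[9 3 19 2]
Step 5: demand=3,sold=2 ship[2->3]=2 ship[1->2]=3 ship[0->1]=3 prod=3 -> inv=[9 3 20 2]
Step 6: demand=3,sold=2 ship[2->3]=2 ship[1->2]=3 ship[0->1]=3 prod=3 -> inv=[9 3 21 2]
Step 7: demand=3,sold=2 ship[2->3]=2 ship[1->2]=3 ship[0->1]=3 prod=3 -> inv=[9 3 22 2]
Step 8: demand=3,sold=2 ship[2->3]=2 ship[1->2]=3 ship[0->1]=3 prod=3 -> inv=[9 3 23 2]

9 3 23 2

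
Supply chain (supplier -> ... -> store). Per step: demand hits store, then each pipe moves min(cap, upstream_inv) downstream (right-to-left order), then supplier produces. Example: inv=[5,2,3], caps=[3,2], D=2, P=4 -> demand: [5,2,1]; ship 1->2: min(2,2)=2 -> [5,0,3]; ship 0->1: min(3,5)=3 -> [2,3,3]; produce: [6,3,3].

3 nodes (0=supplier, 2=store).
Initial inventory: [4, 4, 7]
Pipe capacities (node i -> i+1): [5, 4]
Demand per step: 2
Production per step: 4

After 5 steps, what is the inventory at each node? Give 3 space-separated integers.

Step 1: demand=2,sold=2 ship[1->2]=4 ship[0->1]=4 prod=4 -> inv=[4 4 9]
Step 2: demand=2,sold=2 ship[1->2]=4 ship[0->1]=4 prod=4 -> inv=[4 4 11]
Step 3: demand=2,sold=2 ship[1->2]=4 ship[0->1]=4 prod=4 -> inv=[4 4 13]
Step 4: demand=2,sold=2 ship[1->2]=4 ship[0->1]=4 prod=4 -> inv=[4 4 15]
Step 5: demand=2,sold=2 ship[1->2]=4 ship[0->1]=4 prod=4 -> inv=[4 4 17]

4 4 17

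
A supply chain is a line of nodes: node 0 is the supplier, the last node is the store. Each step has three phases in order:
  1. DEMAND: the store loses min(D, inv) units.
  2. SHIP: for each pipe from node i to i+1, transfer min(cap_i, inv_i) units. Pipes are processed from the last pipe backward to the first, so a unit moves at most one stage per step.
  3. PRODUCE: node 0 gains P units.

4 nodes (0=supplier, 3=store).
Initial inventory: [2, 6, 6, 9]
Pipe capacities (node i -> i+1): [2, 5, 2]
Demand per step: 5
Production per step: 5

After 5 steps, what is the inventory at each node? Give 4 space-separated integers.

Step 1: demand=5,sold=5 ship[2->3]=2 ship[1->2]=5 ship[0->1]=2 prod=5 -> inv=[5 3 9 6]
Step 2: demand=5,sold=5 ship[2->3]=2 ship[1->2]=3 ship[0->1]=2 prod=5 -> inv=[8 2 10 3]
Step 3: demand=5,sold=3 ship[2->3]=2 ship[1->2]=2 ship[0->1]=2 prod=5 -> inv=[11 2 10 2]
Step 4: demand=5,sold=2 ship[2->3]=2 ship[1->2]=2 ship[0->1]=2 prod=5 -> inv=[14 2 10 2]
Step 5: demand=5,sold=2 ship[2->3]=2 ship[1->2]=2 ship[0->1]=2 prod=5 -> inv=[17 2 10 2]

17 2 10 2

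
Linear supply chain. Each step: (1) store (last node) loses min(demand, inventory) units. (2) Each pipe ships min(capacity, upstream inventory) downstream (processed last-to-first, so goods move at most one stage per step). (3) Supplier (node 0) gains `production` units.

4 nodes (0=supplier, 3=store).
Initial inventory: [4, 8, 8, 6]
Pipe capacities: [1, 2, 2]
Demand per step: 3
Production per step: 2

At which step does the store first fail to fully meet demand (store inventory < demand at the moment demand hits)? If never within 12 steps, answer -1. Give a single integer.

Step 1: demand=3,sold=3 ship[2->3]=2 ship[1->2]=2 ship[0->1]=1 prod=2 -> [5 7 8 5]
Step 2: demand=3,sold=3 ship[2->3]=2 ship[1->2]=2 ship[0->1]=1 prod=2 -> [6 6 8 4]
Step 3: demand=3,sold=3 ship[2->3]=2 ship[1->2]=2 ship[0->1]=1 prod=2 -> [7 5 8 3]
Step 4: demand=3,sold=3 ship[2->3]=2 ship[1->2]=2 ship[0->1]=1 prod=2 -> [8 4 8 2]
Step 5: demand=3,sold=2 ship[2->3]=2 ship[1->2]=2 ship[0->1]=1 prod=2 -> [9 3 8 2]
Step 6: demand=3,sold=2 ship[2->3]=2 ship[1->2]=2 ship[0->1]=1 prod=2 -> [10 2 8 2]
Step 7: demand=3,sold=2 ship[2->3]=2 ship[1->2]=2 ship[0->1]=1 prod=2 -> [11 1 8 2]
Step 8: demand=3,sold=2 ship[2->3]=2 ship[1->2]=1 ship[0->1]=1 prod=2 -> [12 1 7 2]
Step 9: demand=3,sold=2 ship[2->3]=2 ship[1->2]=1 ship[0->1]=1 prod=2 -> [13 1 6 2]
Step 10: demand=3,sold=2 ship[2->3]=2 ship[1->2]=1 ship[0->1]=1 prod=2 -> [14 1 5 2]
Step 11: demand=3,sold=2 ship[2->3]=2 ship[1->2]=1 ship[0->1]=1 prod=2 -> [15 1 4 2]
Step 12: demand=3,sold=2 ship[2->3]=2 ship[1->2]=1 ship[0->1]=1 prod=2 -> [16 1 3 2]
First stockout at step 5

5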